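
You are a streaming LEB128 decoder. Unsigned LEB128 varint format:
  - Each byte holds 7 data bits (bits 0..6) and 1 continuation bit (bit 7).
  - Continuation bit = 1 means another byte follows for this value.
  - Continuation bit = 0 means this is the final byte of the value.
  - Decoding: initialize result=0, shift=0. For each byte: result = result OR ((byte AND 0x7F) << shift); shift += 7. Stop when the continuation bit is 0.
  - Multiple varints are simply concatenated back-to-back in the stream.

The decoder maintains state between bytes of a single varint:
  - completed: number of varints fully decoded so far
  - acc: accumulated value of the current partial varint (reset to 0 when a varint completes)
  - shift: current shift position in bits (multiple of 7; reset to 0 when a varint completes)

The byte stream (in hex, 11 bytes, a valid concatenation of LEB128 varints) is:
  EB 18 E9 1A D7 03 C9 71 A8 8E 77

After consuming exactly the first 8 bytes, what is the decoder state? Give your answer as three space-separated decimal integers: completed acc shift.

Answer: 4 0 0

Derivation:
byte[0]=0xEB cont=1 payload=0x6B: acc |= 107<<0 -> completed=0 acc=107 shift=7
byte[1]=0x18 cont=0 payload=0x18: varint #1 complete (value=3179); reset -> completed=1 acc=0 shift=0
byte[2]=0xE9 cont=1 payload=0x69: acc |= 105<<0 -> completed=1 acc=105 shift=7
byte[3]=0x1A cont=0 payload=0x1A: varint #2 complete (value=3433); reset -> completed=2 acc=0 shift=0
byte[4]=0xD7 cont=1 payload=0x57: acc |= 87<<0 -> completed=2 acc=87 shift=7
byte[5]=0x03 cont=0 payload=0x03: varint #3 complete (value=471); reset -> completed=3 acc=0 shift=0
byte[6]=0xC9 cont=1 payload=0x49: acc |= 73<<0 -> completed=3 acc=73 shift=7
byte[7]=0x71 cont=0 payload=0x71: varint #4 complete (value=14537); reset -> completed=4 acc=0 shift=0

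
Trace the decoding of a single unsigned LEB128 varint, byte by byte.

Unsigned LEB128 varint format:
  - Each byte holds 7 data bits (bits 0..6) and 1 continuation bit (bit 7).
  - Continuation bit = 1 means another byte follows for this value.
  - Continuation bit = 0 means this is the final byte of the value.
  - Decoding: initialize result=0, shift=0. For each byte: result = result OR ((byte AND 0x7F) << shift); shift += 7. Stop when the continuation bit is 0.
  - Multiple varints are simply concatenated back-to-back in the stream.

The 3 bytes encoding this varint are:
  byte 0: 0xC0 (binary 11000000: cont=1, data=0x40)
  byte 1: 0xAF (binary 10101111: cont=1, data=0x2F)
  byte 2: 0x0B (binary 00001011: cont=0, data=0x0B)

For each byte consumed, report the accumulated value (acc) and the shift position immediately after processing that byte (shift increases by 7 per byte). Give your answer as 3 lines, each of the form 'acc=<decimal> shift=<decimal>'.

Answer: acc=64 shift=7
acc=6080 shift=14
acc=186304 shift=21

Derivation:
byte 0=0xC0: payload=0x40=64, contrib = 64<<0 = 64; acc -> 64, shift -> 7
byte 1=0xAF: payload=0x2F=47, contrib = 47<<7 = 6016; acc -> 6080, shift -> 14
byte 2=0x0B: payload=0x0B=11, contrib = 11<<14 = 180224; acc -> 186304, shift -> 21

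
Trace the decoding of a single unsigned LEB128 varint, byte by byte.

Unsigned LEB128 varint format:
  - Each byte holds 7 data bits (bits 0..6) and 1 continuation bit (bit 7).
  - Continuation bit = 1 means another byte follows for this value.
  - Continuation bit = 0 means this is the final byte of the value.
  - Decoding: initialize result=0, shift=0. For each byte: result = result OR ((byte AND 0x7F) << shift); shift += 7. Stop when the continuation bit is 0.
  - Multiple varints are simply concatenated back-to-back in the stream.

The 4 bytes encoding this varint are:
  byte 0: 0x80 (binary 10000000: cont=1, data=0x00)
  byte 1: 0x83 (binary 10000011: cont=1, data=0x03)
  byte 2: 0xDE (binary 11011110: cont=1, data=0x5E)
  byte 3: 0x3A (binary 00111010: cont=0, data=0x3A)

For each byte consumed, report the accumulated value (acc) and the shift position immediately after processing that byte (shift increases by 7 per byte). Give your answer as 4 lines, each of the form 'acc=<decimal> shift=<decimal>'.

Answer: acc=0 shift=7
acc=384 shift=14
acc=1540480 shift=21
acc=123175296 shift=28

Derivation:
byte 0=0x80: payload=0x00=0, contrib = 0<<0 = 0; acc -> 0, shift -> 7
byte 1=0x83: payload=0x03=3, contrib = 3<<7 = 384; acc -> 384, shift -> 14
byte 2=0xDE: payload=0x5E=94, contrib = 94<<14 = 1540096; acc -> 1540480, shift -> 21
byte 3=0x3A: payload=0x3A=58, contrib = 58<<21 = 121634816; acc -> 123175296, shift -> 28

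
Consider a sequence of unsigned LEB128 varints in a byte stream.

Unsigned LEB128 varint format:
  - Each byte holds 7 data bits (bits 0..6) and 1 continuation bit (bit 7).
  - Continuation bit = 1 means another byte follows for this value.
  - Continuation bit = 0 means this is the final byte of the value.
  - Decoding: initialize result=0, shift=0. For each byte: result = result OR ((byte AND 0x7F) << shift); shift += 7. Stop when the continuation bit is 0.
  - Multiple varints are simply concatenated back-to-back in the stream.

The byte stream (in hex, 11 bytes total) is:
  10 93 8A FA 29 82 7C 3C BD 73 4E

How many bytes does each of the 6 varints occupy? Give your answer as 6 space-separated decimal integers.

  byte[0]=0x10 cont=0 payload=0x10=16: acc |= 16<<0 -> acc=16 shift=7 [end]
Varint 1: bytes[0:1] = 10 -> value 16 (1 byte(s))
  byte[1]=0x93 cont=1 payload=0x13=19: acc |= 19<<0 -> acc=19 shift=7
  byte[2]=0x8A cont=1 payload=0x0A=10: acc |= 10<<7 -> acc=1299 shift=14
  byte[3]=0xFA cont=1 payload=0x7A=122: acc |= 122<<14 -> acc=2000147 shift=21
  byte[4]=0x29 cont=0 payload=0x29=41: acc |= 41<<21 -> acc=87983379 shift=28 [end]
Varint 2: bytes[1:5] = 93 8A FA 29 -> value 87983379 (4 byte(s))
  byte[5]=0x82 cont=1 payload=0x02=2: acc |= 2<<0 -> acc=2 shift=7
  byte[6]=0x7C cont=0 payload=0x7C=124: acc |= 124<<7 -> acc=15874 shift=14 [end]
Varint 3: bytes[5:7] = 82 7C -> value 15874 (2 byte(s))
  byte[7]=0x3C cont=0 payload=0x3C=60: acc |= 60<<0 -> acc=60 shift=7 [end]
Varint 4: bytes[7:8] = 3C -> value 60 (1 byte(s))
  byte[8]=0xBD cont=1 payload=0x3D=61: acc |= 61<<0 -> acc=61 shift=7
  byte[9]=0x73 cont=0 payload=0x73=115: acc |= 115<<7 -> acc=14781 shift=14 [end]
Varint 5: bytes[8:10] = BD 73 -> value 14781 (2 byte(s))
  byte[10]=0x4E cont=0 payload=0x4E=78: acc |= 78<<0 -> acc=78 shift=7 [end]
Varint 6: bytes[10:11] = 4E -> value 78 (1 byte(s))

Answer: 1 4 2 1 2 1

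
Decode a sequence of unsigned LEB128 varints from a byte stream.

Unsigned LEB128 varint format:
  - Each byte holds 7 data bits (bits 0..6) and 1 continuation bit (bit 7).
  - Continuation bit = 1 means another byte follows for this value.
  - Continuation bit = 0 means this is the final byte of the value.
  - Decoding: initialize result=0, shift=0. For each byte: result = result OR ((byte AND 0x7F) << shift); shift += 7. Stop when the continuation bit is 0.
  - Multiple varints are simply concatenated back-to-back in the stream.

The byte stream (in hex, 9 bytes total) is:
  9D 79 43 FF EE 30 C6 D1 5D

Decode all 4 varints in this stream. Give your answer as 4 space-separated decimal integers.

  byte[0]=0x9D cont=1 payload=0x1D=29: acc |= 29<<0 -> acc=29 shift=7
  byte[1]=0x79 cont=0 payload=0x79=121: acc |= 121<<7 -> acc=15517 shift=14 [end]
Varint 1: bytes[0:2] = 9D 79 -> value 15517 (2 byte(s))
  byte[2]=0x43 cont=0 payload=0x43=67: acc |= 67<<0 -> acc=67 shift=7 [end]
Varint 2: bytes[2:3] = 43 -> value 67 (1 byte(s))
  byte[3]=0xFF cont=1 payload=0x7F=127: acc |= 127<<0 -> acc=127 shift=7
  byte[4]=0xEE cont=1 payload=0x6E=110: acc |= 110<<7 -> acc=14207 shift=14
  byte[5]=0x30 cont=0 payload=0x30=48: acc |= 48<<14 -> acc=800639 shift=21 [end]
Varint 3: bytes[3:6] = FF EE 30 -> value 800639 (3 byte(s))
  byte[6]=0xC6 cont=1 payload=0x46=70: acc |= 70<<0 -> acc=70 shift=7
  byte[7]=0xD1 cont=1 payload=0x51=81: acc |= 81<<7 -> acc=10438 shift=14
  byte[8]=0x5D cont=0 payload=0x5D=93: acc |= 93<<14 -> acc=1534150 shift=21 [end]
Varint 4: bytes[6:9] = C6 D1 5D -> value 1534150 (3 byte(s))

Answer: 15517 67 800639 1534150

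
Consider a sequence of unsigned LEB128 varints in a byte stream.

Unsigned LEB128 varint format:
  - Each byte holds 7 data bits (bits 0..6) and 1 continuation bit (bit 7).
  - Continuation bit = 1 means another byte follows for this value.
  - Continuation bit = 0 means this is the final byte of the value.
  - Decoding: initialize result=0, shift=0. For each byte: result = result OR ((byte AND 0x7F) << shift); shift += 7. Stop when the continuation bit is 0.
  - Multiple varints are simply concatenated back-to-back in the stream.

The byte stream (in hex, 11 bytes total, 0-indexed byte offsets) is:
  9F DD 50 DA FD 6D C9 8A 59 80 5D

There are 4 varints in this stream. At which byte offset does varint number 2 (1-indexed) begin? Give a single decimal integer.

Answer: 3

Derivation:
  byte[0]=0x9F cont=1 payload=0x1F=31: acc |= 31<<0 -> acc=31 shift=7
  byte[1]=0xDD cont=1 payload=0x5D=93: acc |= 93<<7 -> acc=11935 shift=14
  byte[2]=0x50 cont=0 payload=0x50=80: acc |= 80<<14 -> acc=1322655 shift=21 [end]
Varint 1: bytes[0:3] = 9F DD 50 -> value 1322655 (3 byte(s))
  byte[3]=0xDA cont=1 payload=0x5A=90: acc |= 90<<0 -> acc=90 shift=7
  byte[4]=0xFD cont=1 payload=0x7D=125: acc |= 125<<7 -> acc=16090 shift=14
  byte[5]=0x6D cont=0 payload=0x6D=109: acc |= 109<<14 -> acc=1801946 shift=21 [end]
Varint 2: bytes[3:6] = DA FD 6D -> value 1801946 (3 byte(s))
  byte[6]=0xC9 cont=1 payload=0x49=73: acc |= 73<<0 -> acc=73 shift=7
  byte[7]=0x8A cont=1 payload=0x0A=10: acc |= 10<<7 -> acc=1353 shift=14
  byte[8]=0x59 cont=0 payload=0x59=89: acc |= 89<<14 -> acc=1459529 shift=21 [end]
Varint 3: bytes[6:9] = C9 8A 59 -> value 1459529 (3 byte(s))
  byte[9]=0x80 cont=1 payload=0x00=0: acc |= 0<<0 -> acc=0 shift=7
  byte[10]=0x5D cont=0 payload=0x5D=93: acc |= 93<<7 -> acc=11904 shift=14 [end]
Varint 4: bytes[9:11] = 80 5D -> value 11904 (2 byte(s))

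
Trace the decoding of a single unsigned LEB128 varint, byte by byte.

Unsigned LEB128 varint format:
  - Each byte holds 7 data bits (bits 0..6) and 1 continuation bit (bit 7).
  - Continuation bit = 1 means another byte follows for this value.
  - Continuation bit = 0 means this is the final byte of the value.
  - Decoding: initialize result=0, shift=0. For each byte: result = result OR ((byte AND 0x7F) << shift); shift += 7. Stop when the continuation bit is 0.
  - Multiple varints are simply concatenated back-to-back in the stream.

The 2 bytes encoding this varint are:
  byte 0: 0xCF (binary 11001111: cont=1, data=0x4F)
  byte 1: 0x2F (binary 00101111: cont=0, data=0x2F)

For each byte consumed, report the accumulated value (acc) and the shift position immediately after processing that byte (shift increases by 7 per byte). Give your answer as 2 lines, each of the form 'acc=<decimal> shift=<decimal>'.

byte 0=0xCF: payload=0x4F=79, contrib = 79<<0 = 79; acc -> 79, shift -> 7
byte 1=0x2F: payload=0x2F=47, contrib = 47<<7 = 6016; acc -> 6095, shift -> 14

Answer: acc=79 shift=7
acc=6095 shift=14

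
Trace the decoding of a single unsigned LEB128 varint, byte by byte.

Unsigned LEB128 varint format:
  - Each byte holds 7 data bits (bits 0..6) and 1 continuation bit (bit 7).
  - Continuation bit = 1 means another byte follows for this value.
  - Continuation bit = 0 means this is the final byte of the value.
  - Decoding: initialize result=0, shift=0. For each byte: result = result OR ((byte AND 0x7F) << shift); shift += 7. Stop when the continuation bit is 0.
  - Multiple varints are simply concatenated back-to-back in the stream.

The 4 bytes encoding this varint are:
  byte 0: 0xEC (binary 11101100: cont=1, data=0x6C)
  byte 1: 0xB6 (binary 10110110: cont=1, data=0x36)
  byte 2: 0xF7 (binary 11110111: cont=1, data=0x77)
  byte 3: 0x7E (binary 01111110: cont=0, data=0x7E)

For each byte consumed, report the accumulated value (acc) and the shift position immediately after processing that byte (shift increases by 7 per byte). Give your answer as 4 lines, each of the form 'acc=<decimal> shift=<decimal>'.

Answer: acc=108 shift=7
acc=7020 shift=14
acc=1956716 shift=21
acc=266197868 shift=28

Derivation:
byte 0=0xEC: payload=0x6C=108, contrib = 108<<0 = 108; acc -> 108, shift -> 7
byte 1=0xB6: payload=0x36=54, contrib = 54<<7 = 6912; acc -> 7020, shift -> 14
byte 2=0xF7: payload=0x77=119, contrib = 119<<14 = 1949696; acc -> 1956716, shift -> 21
byte 3=0x7E: payload=0x7E=126, contrib = 126<<21 = 264241152; acc -> 266197868, shift -> 28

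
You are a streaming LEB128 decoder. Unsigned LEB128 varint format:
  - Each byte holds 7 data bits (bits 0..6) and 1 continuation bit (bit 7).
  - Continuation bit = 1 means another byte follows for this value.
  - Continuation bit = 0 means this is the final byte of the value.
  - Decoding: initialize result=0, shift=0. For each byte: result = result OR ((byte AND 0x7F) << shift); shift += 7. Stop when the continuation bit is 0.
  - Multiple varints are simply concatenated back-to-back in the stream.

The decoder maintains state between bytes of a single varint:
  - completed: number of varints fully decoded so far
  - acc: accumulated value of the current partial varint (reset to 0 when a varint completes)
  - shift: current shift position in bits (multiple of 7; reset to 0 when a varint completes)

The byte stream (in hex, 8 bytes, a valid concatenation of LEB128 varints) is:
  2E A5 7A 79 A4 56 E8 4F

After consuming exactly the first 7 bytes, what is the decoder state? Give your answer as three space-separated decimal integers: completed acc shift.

Answer: 4 104 7

Derivation:
byte[0]=0x2E cont=0 payload=0x2E: varint #1 complete (value=46); reset -> completed=1 acc=0 shift=0
byte[1]=0xA5 cont=1 payload=0x25: acc |= 37<<0 -> completed=1 acc=37 shift=7
byte[2]=0x7A cont=0 payload=0x7A: varint #2 complete (value=15653); reset -> completed=2 acc=0 shift=0
byte[3]=0x79 cont=0 payload=0x79: varint #3 complete (value=121); reset -> completed=3 acc=0 shift=0
byte[4]=0xA4 cont=1 payload=0x24: acc |= 36<<0 -> completed=3 acc=36 shift=7
byte[5]=0x56 cont=0 payload=0x56: varint #4 complete (value=11044); reset -> completed=4 acc=0 shift=0
byte[6]=0xE8 cont=1 payload=0x68: acc |= 104<<0 -> completed=4 acc=104 shift=7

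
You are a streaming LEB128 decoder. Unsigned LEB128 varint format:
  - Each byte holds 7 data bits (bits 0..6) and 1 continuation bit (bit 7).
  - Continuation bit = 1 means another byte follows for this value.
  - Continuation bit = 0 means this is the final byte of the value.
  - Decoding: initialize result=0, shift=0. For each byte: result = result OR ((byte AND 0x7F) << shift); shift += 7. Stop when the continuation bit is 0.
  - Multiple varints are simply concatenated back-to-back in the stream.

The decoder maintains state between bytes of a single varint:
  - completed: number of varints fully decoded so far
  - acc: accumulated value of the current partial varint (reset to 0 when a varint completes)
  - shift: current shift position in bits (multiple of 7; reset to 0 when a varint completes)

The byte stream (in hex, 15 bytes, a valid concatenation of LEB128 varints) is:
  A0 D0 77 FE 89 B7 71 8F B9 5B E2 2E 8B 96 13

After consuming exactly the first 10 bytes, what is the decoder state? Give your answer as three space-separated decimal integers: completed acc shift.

Answer: 3 0 0

Derivation:
byte[0]=0xA0 cont=1 payload=0x20: acc |= 32<<0 -> completed=0 acc=32 shift=7
byte[1]=0xD0 cont=1 payload=0x50: acc |= 80<<7 -> completed=0 acc=10272 shift=14
byte[2]=0x77 cont=0 payload=0x77: varint #1 complete (value=1959968); reset -> completed=1 acc=0 shift=0
byte[3]=0xFE cont=1 payload=0x7E: acc |= 126<<0 -> completed=1 acc=126 shift=7
byte[4]=0x89 cont=1 payload=0x09: acc |= 9<<7 -> completed=1 acc=1278 shift=14
byte[5]=0xB7 cont=1 payload=0x37: acc |= 55<<14 -> completed=1 acc=902398 shift=21
byte[6]=0x71 cont=0 payload=0x71: varint #2 complete (value=237880574); reset -> completed=2 acc=0 shift=0
byte[7]=0x8F cont=1 payload=0x0F: acc |= 15<<0 -> completed=2 acc=15 shift=7
byte[8]=0xB9 cont=1 payload=0x39: acc |= 57<<7 -> completed=2 acc=7311 shift=14
byte[9]=0x5B cont=0 payload=0x5B: varint #3 complete (value=1498255); reset -> completed=3 acc=0 shift=0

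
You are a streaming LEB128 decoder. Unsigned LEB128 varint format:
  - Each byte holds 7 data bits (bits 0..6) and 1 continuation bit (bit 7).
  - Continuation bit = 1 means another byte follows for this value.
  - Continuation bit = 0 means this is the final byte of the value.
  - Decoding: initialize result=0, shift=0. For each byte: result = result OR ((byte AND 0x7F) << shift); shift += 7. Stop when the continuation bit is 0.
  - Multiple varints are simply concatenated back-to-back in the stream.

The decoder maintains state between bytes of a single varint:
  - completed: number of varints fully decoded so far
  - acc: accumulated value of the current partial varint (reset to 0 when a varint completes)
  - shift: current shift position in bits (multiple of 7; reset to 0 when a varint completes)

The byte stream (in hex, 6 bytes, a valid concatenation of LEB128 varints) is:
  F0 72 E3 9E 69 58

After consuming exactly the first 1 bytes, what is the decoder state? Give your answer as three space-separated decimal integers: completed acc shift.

Answer: 0 112 7

Derivation:
byte[0]=0xF0 cont=1 payload=0x70: acc |= 112<<0 -> completed=0 acc=112 shift=7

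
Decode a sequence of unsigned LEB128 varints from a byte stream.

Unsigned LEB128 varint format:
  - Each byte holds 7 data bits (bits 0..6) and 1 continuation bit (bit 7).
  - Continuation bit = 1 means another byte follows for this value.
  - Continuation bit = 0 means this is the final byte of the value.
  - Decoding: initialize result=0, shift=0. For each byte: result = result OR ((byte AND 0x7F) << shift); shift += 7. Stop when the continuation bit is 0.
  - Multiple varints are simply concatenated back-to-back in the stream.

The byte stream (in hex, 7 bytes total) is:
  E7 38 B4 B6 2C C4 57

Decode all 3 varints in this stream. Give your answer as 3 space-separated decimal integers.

  byte[0]=0xE7 cont=1 payload=0x67=103: acc |= 103<<0 -> acc=103 shift=7
  byte[1]=0x38 cont=0 payload=0x38=56: acc |= 56<<7 -> acc=7271 shift=14 [end]
Varint 1: bytes[0:2] = E7 38 -> value 7271 (2 byte(s))
  byte[2]=0xB4 cont=1 payload=0x34=52: acc |= 52<<0 -> acc=52 shift=7
  byte[3]=0xB6 cont=1 payload=0x36=54: acc |= 54<<7 -> acc=6964 shift=14
  byte[4]=0x2C cont=0 payload=0x2C=44: acc |= 44<<14 -> acc=727860 shift=21 [end]
Varint 2: bytes[2:5] = B4 B6 2C -> value 727860 (3 byte(s))
  byte[5]=0xC4 cont=1 payload=0x44=68: acc |= 68<<0 -> acc=68 shift=7
  byte[6]=0x57 cont=0 payload=0x57=87: acc |= 87<<7 -> acc=11204 shift=14 [end]
Varint 3: bytes[5:7] = C4 57 -> value 11204 (2 byte(s))

Answer: 7271 727860 11204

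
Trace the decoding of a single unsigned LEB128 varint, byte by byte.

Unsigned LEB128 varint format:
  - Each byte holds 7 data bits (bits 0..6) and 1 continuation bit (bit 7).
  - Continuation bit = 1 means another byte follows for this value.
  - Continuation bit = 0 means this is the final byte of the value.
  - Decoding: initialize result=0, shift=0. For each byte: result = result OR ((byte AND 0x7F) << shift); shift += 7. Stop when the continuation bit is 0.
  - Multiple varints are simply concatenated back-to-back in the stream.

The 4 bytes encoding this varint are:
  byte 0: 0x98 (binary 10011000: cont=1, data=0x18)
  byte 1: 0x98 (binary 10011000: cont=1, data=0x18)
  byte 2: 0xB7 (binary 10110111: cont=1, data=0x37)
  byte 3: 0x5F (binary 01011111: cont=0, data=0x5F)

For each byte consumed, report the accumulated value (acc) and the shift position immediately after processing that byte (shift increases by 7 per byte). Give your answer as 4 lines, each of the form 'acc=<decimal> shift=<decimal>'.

byte 0=0x98: payload=0x18=24, contrib = 24<<0 = 24; acc -> 24, shift -> 7
byte 1=0x98: payload=0x18=24, contrib = 24<<7 = 3072; acc -> 3096, shift -> 14
byte 2=0xB7: payload=0x37=55, contrib = 55<<14 = 901120; acc -> 904216, shift -> 21
byte 3=0x5F: payload=0x5F=95, contrib = 95<<21 = 199229440; acc -> 200133656, shift -> 28

Answer: acc=24 shift=7
acc=3096 shift=14
acc=904216 shift=21
acc=200133656 shift=28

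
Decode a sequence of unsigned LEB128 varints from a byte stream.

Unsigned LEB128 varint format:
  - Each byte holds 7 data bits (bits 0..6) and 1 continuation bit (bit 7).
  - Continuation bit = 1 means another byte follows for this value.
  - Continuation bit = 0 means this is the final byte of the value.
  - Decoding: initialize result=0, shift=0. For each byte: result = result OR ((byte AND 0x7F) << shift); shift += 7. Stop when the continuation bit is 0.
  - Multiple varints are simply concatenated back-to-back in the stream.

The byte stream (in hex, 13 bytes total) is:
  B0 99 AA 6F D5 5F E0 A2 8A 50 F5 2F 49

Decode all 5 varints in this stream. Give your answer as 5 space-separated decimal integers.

  byte[0]=0xB0 cont=1 payload=0x30=48: acc |= 48<<0 -> acc=48 shift=7
  byte[1]=0x99 cont=1 payload=0x19=25: acc |= 25<<7 -> acc=3248 shift=14
  byte[2]=0xAA cont=1 payload=0x2A=42: acc |= 42<<14 -> acc=691376 shift=21
  byte[3]=0x6F cont=0 payload=0x6F=111: acc |= 111<<21 -> acc=233475248 shift=28 [end]
Varint 1: bytes[0:4] = B0 99 AA 6F -> value 233475248 (4 byte(s))
  byte[4]=0xD5 cont=1 payload=0x55=85: acc |= 85<<0 -> acc=85 shift=7
  byte[5]=0x5F cont=0 payload=0x5F=95: acc |= 95<<7 -> acc=12245 shift=14 [end]
Varint 2: bytes[4:6] = D5 5F -> value 12245 (2 byte(s))
  byte[6]=0xE0 cont=1 payload=0x60=96: acc |= 96<<0 -> acc=96 shift=7
  byte[7]=0xA2 cont=1 payload=0x22=34: acc |= 34<<7 -> acc=4448 shift=14
  byte[8]=0x8A cont=1 payload=0x0A=10: acc |= 10<<14 -> acc=168288 shift=21
  byte[9]=0x50 cont=0 payload=0x50=80: acc |= 80<<21 -> acc=167940448 shift=28 [end]
Varint 3: bytes[6:10] = E0 A2 8A 50 -> value 167940448 (4 byte(s))
  byte[10]=0xF5 cont=1 payload=0x75=117: acc |= 117<<0 -> acc=117 shift=7
  byte[11]=0x2F cont=0 payload=0x2F=47: acc |= 47<<7 -> acc=6133 shift=14 [end]
Varint 4: bytes[10:12] = F5 2F -> value 6133 (2 byte(s))
  byte[12]=0x49 cont=0 payload=0x49=73: acc |= 73<<0 -> acc=73 shift=7 [end]
Varint 5: bytes[12:13] = 49 -> value 73 (1 byte(s))

Answer: 233475248 12245 167940448 6133 73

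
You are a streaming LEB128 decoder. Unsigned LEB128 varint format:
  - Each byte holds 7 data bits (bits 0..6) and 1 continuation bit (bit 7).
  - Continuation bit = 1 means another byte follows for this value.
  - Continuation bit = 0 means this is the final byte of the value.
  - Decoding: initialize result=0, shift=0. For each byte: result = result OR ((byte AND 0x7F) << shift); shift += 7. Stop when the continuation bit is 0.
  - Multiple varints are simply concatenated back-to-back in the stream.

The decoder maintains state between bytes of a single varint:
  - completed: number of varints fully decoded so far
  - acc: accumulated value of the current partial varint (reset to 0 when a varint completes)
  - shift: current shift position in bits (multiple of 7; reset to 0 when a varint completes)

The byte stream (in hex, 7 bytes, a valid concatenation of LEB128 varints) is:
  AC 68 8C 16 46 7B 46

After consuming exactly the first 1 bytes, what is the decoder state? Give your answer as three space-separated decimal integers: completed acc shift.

Answer: 0 44 7

Derivation:
byte[0]=0xAC cont=1 payload=0x2C: acc |= 44<<0 -> completed=0 acc=44 shift=7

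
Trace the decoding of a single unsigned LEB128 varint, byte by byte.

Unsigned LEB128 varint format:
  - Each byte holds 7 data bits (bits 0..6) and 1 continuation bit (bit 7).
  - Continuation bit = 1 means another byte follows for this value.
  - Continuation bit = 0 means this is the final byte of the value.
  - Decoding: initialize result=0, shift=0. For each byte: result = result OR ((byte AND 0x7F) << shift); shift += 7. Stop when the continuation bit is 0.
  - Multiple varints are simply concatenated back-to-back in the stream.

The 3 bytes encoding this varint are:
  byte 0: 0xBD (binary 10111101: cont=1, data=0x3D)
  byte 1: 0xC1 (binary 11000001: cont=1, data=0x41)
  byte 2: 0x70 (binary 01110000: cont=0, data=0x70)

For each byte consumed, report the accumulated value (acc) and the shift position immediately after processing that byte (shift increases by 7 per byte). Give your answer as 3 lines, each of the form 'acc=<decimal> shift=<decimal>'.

Answer: acc=61 shift=7
acc=8381 shift=14
acc=1843389 shift=21

Derivation:
byte 0=0xBD: payload=0x3D=61, contrib = 61<<0 = 61; acc -> 61, shift -> 7
byte 1=0xC1: payload=0x41=65, contrib = 65<<7 = 8320; acc -> 8381, shift -> 14
byte 2=0x70: payload=0x70=112, contrib = 112<<14 = 1835008; acc -> 1843389, shift -> 21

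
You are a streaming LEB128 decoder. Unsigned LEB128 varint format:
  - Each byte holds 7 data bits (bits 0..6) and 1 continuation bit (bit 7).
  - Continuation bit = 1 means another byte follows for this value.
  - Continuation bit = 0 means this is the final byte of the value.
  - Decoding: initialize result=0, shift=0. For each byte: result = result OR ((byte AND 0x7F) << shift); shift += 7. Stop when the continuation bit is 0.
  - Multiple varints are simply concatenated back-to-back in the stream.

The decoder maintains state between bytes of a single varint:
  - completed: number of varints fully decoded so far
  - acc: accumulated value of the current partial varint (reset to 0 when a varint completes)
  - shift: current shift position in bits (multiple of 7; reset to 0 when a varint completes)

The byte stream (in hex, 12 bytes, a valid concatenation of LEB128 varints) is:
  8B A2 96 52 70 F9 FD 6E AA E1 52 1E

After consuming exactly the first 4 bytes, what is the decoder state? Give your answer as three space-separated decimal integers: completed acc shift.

byte[0]=0x8B cont=1 payload=0x0B: acc |= 11<<0 -> completed=0 acc=11 shift=7
byte[1]=0xA2 cont=1 payload=0x22: acc |= 34<<7 -> completed=0 acc=4363 shift=14
byte[2]=0x96 cont=1 payload=0x16: acc |= 22<<14 -> completed=0 acc=364811 shift=21
byte[3]=0x52 cont=0 payload=0x52: varint #1 complete (value=172331275); reset -> completed=1 acc=0 shift=0

Answer: 1 0 0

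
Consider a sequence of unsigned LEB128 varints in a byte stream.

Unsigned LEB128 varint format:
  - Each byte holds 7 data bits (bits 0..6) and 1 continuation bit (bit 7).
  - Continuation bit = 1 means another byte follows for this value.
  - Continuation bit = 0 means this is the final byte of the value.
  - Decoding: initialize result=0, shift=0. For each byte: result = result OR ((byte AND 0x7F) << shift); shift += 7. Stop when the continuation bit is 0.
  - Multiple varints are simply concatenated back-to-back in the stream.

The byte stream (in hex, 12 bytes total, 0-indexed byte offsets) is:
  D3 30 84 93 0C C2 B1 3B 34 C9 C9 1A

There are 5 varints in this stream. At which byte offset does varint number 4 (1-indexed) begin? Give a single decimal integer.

Answer: 8

Derivation:
  byte[0]=0xD3 cont=1 payload=0x53=83: acc |= 83<<0 -> acc=83 shift=7
  byte[1]=0x30 cont=0 payload=0x30=48: acc |= 48<<7 -> acc=6227 shift=14 [end]
Varint 1: bytes[0:2] = D3 30 -> value 6227 (2 byte(s))
  byte[2]=0x84 cont=1 payload=0x04=4: acc |= 4<<0 -> acc=4 shift=7
  byte[3]=0x93 cont=1 payload=0x13=19: acc |= 19<<7 -> acc=2436 shift=14
  byte[4]=0x0C cont=0 payload=0x0C=12: acc |= 12<<14 -> acc=199044 shift=21 [end]
Varint 2: bytes[2:5] = 84 93 0C -> value 199044 (3 byte(s))
  byte[5]=0xC2 cont=1 payload=0x42=66: acc |= 66<<0 -> acc=66 shift=7
  byte[6]=0xB1 cont=1 payload=0x31=49: acc |= 49<<7 -> acc=6338 shift=14
  byte[7]=0x3B cont=0 payload=0x3B=59: acc |= 59<<14 -> acc=972994 shift=21 [end]
Varint 3: bytes[5:8] = C2 B1 3B -> value 972994 (3 byte(s))
  byte[8]=0x34 cont=0 payload=0x34=52: acc |= 52<<0 -> acc=52 shift=7 [end]
Varint 4: bytes[8:9] = 34 -> value 52 (1 byte(s))
  byte[9]=0xC9 cont=1 payload=0x49=73: acc |= 73<<0 -> acc=73 shift=7
  byte[10]=0xC9 cont=1 payload=0x49=73: acc |= 73<<7 -> acc=9417 shift=14
  byte[11]=0x1A cont=0 payload=0x1A=26: acc |= 26<<14 -> acc=435401 shift=21 [end]
Varint 5: bytes[9:12] = C9 C9 1A -> value 435401 (3 byte(s))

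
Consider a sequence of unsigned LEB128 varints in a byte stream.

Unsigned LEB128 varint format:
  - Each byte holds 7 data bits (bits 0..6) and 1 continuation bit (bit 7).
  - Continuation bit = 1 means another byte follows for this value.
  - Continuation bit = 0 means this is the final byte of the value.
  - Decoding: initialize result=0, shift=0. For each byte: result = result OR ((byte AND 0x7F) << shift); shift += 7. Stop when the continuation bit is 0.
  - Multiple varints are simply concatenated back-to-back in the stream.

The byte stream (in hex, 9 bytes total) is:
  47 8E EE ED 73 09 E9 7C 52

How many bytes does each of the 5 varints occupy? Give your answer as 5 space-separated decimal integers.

  byte[0]=0x47 cont=0 payload=0x47=71: acc |= 71<<0 -> acc=71 shift=7 [end]
Varint 1: bytes[0:1] = 47 -> value 71 (1 byte(s))
  byte[1]=0x8E cont=1 payload=0x0E=14: acc |= 14<<0 -> acc=14 shift=7
  byte[2]=0xEE cont=1 payload=0x6E=110: acc |= 110<<7 -> acc=14094 shift=14
  byte[3]=0xED cont=1 payload=0x6D=109: acc |= 109<<14 -> acc=1799950 shift=21
  byte[4]=0x73 cont=0 payload=0x73=115: acc |= 115<<21 -> acc=242972430 shift=28 [end]
Varint 2: bytes[1:5] = 8E EE ED 73 -> value 242972430 (4 byte(s))
  byte[5]=0x09 cont=0 payload=0x09=9: acc |= 9<<0 -> acc=9 shift=7 [end]
Varint 3: bytes[5:6] = 09 -> value 9 (1 byte(s))
  byte[6]=0xE9 cont=1 payload=0x69=105: acc |= 105<<0 -> acc=105 shift=7
  byte[7]=0x7C cont=0 payload=0x7C=124: acc |= 124<<7 -> acc=15977 shift=14 [end]
Varint 4: bytes[6:8] = E9 7C -> value 15977 (2 byte(s))
  byte[8]=0x52 cont=0 payload=0x52=82: acc |= 82<<0 -> acc=82 shift=7 [end]
Varint 5: bytes[8:9] = 52 -> value 82 (1 byte(s))

Answer: 1 4 1 2 1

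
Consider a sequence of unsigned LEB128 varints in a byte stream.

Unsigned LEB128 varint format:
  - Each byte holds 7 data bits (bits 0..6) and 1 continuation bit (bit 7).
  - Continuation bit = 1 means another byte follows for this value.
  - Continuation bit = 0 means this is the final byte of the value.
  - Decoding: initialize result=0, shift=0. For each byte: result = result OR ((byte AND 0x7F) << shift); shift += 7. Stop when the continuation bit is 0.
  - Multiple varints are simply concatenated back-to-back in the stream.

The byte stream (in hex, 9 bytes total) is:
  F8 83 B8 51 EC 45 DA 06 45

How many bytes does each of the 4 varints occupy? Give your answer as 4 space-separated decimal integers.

Answer: 4 2 2 1

Derivation:
  byte[0]=0xF8 cont=1 payload=0x78=120: acc |= 120<<0 -> acc=120 shift=7
  byte[1]=0x83 cont=1 payload=0x03=3: acc |= 3<<7 -> acc=504 shift=14
  byte[2]=0xB8 cont=1 payload=0x38=56: acc |= 56<<14 -> acc=918008 shift=21
  byte[3]=0x51 cont=0 payload=0x51=81: acc |= 81<<21 -> acc=170787320 shift=28 [end]
Varint 1: bytes[0:4] = F8 83 B8 51 -> value 170787320 (4 byte(s))
  byte[4]=0xEC cont=1 payload=0x6C=108: acc |= 108<<0 -> acc=108 shift=7
  byte[5]=0x45 cont=0 payload=0x45=69: acc |= 69<<7 -> acc=8940 shift=14 [end]
Varint 2: bytes[4:6] = EC 45 -> value 8940 (2 byte(s))
  byte[6]=0xDA cont=1 payload=0x5A=90: acc |= 90<<0 -> acc=90 shift=7
  byte[7]=0x06 cont=0 payload=0x06=6: acc |= 6<<7 -> acc=858 shift=14 [end]
Varint 3: bytes[6:8] = DA 06 -> value 858 (2 byte(s))
  byte[8]=0x45 cont=0 payload=0x45=69: acc |= 69<<0 -> acc=69 shift=7 [end]
Varint 4: bytes[8:9] = 45 -> value 69 (1 byte(s))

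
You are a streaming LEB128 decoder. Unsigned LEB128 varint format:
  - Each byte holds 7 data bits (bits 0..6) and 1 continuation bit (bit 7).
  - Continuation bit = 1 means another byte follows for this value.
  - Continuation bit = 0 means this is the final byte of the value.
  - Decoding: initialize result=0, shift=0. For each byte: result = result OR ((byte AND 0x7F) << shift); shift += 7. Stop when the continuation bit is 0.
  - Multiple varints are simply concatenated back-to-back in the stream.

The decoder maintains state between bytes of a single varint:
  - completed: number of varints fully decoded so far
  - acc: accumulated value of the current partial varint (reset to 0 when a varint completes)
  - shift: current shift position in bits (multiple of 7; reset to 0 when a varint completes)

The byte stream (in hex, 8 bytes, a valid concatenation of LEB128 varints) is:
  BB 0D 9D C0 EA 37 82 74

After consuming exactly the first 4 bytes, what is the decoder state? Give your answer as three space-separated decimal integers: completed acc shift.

byte[0]=0xBB cont=1 payload=0x3B: acc |= 59<<0 -> completed=0 acc=59 shift=7
byte[1]=0x0D cont=0 payload=0x0D: varint #1 complete (value=1723); reset -> completed=1 acc=0 shift=0
byte[2]=0x9D cont=1 payload=0x1D: acc |= 29<<0 -> completed=1 acc=29 shift=7
byte[3]=0xC0 cont=1 payload=0x40: acc |= 64<<7 -> completed=1 acc=8221 shift=14

Answer: 1 8221 14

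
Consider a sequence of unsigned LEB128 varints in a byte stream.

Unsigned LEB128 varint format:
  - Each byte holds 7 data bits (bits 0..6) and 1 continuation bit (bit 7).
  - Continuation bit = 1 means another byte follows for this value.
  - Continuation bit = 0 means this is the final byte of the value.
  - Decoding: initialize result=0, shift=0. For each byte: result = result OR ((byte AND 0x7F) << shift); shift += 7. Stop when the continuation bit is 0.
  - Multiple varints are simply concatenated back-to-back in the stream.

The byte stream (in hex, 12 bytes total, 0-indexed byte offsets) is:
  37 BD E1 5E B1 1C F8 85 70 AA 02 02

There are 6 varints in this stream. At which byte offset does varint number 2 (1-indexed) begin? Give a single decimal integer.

Answer: 1

Derivation:
  byte[0]=0x37 cont=0 payload=0x37=55: acc |= 55<<0 -> acc=55 shift=7 [end]
Varint 1: bytes[0:1] = 37 -> value 55 (1 byte(s))
  byte[1]=0xBD cont=1 payload=0x3D=61: acc |= 61<<0 -> acc=61 shift=7
  byte[2]=0xE1 cont=1 payload=0x61=97: acc |= 97<<7 -> acc=12477 shift=14
  byte[3]=0x5E cont=0 payload=0x5E=94: acc |= 94<<14 -> acc=1552573 shift=21 [end]
Varint 2: bytes[1:4] = BD E1 5E -> value 1552573 (3 byte(s))
  byte[4]=0xB1 cont=1 payload=0x31=49: acc |= 49<<0 -> acc=49 shift=7
  byte[5]=0x1C cont=0 payload=0x1C=28: acc |= 28<<7 -> acc=3633 shift=14 [end]
Varint 3: bytes[4:6] = B1 1C -> value 3633 (2 byte(s))
  byte[6]=0xF8 cont=1 payload=0x78=120: acc |= 120<<0 -> acc=120 shift=7
  byte[7]=0x85 cont=1 payload=0x05=5: acc |= 5<<7 -> acc=760 shift=14
  byte[8]=0x70 cont=0 payload=0x70=112: acc |= 112<<14 -> acc=1835768 shift=21 [end]
Varint 4: bytes[6:9] = F8 85 70 -> value 1835768 (3 byte(s))
  byte[9]=0xAA cont=1 payload=0x2A=42: acc |= 42<<0 -> acc=42 shift=7
  byte[10]=0x02 cont=0 payload=0x02=2: acc |= 2<<7 -> acc=298 shift=14 [end]
Varint 5: bytes[9:11] = AA 02 -> value 298 (2 byte(s))
  byte[11]=0x02 cont=0 payload=0x02=2: acc |= 2<<0 -> acc=2 shift=7 [end]
Varint 6: bytes[11:12] = 02 -> value 2 (1 byte(s))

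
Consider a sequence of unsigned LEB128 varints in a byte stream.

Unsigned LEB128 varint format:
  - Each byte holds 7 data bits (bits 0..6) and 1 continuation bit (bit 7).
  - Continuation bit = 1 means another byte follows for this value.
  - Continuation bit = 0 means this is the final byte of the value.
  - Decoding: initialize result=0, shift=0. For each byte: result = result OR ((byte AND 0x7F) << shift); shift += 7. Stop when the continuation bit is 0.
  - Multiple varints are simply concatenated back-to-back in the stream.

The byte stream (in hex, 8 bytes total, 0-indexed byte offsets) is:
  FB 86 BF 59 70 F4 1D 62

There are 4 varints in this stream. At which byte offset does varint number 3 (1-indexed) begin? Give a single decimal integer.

Answer: 5

Derivation:
  byte[0]=0xFB cont=1 payload=0x7B=123: acc |= 123<<0 -> acc=123 shift=7
  byte[1]=0x86 cont=1 payload=0x06=6: acc |= 6<<7 -> acc=891 shift=14
  byte[2]=0xBF cont=1 payload=0x3F=63: acc |= 63<<14 -> acc=1033083 shift=21
  byte[3]=0x59 cont=0 payload=0x59=89: acc |= 89<<21 -> acc=187679611 shift=28 [end]
Varint 1: bytes[0:4] = FB 86 BF 59 -> value 187679611 (4 byte(s))
  byte[4]=0x70 cont=0 payload=0x70=112: acc |= 112<<0 -> acc=112 shift=7 [end]
Varint 2: bytes[4:5] = 70 -> value 112 (1 byte(s))
  byte[5]=0xF4 cont=1 payload=0x74=116: acc |= 116<<0 -> acc=116 shift=7
  byte[6]=0x1D cont=0 payload=0x1D=29: acc |= 29<<7 -> acc=3828 shift=14 [end]
Varint 3: bytes[5:7] = F4 1D -> value 3828 (2 byte(s))
  byte[7]=0x62 cont=0 payload=0x62=98: acc |= 98<<0 -> acc=98 shift=7 [end]
Varint 4: bytes[7:8] = 62 -> value 98 (1 byte(s))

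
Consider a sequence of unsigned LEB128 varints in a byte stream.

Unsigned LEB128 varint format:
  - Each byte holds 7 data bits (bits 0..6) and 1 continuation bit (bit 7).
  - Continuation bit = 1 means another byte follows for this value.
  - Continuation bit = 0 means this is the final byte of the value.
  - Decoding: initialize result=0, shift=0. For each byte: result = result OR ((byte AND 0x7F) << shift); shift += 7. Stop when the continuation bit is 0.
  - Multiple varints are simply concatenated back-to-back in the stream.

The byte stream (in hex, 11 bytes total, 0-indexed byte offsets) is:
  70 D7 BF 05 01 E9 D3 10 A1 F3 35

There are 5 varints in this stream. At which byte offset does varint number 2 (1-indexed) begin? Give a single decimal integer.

Answer: 1

Derivation:
  byte[0]=0x70 cont=0 payload=0x70=112: acc |= 112<<0 -> acc=112 shift=7 [end]
Varint 1: bytes[0:1] = 70 -> value 112 (1 byte(s))
  byte[1]=0xD7 cont=1 payload=0x57=87: acc |= 87<<0 -> acc=87 shift=7
  byte[2]=0xBF cont=1 payload=0x3F=63: acc |= 63<<7 -> acc=8151 shift=14
  byte[3]=0x05 cont=0 payload=0x05=5: acc |= 5<<14 -> acc=90071 shift=21 [end]
Varint 2: bytes[1:4] = D7 BF 05 -> value 90071 (3 byte(s))
  byte[4]=0x01 cont=0 payload=0x01=1: acc |= 1<<0 -> acc=1 shift=7 [end]
Varint 3: bytes[4:5] = 01 -> value 1 (1 byte(s))
  byte[5]=0xE9 cont=1 payload=0x69=105: acc |= 105<<0 -> acc=105 shift=7
  byte[6]=0xD3 cont=1 payload=0x53=83: acc |= 83<<7 -> acc=10729 shift=14
  byte[7]=0x10 cont=0 payload=0x10=16: acc |= 16<<14 -> acc=272873 shift=21 [end]
Varint 4: bytes[5:8] = E9 D3 10 -> value 272873 (3 byte(s))
  byte[8]=0xA1 cont=1 payload=0x21=33: acc |= 33<<0 -> acc=33 shift=7
  byte[9]=0xF3 cont=1 payload=0x73=115: acc |= 115<<7 -> acc=14753 shift=14
  byte[10]=0x35 cont=0 payload=0x35=53: acc |= 53<<14 -> acc=883105 shift=21 [end]
Varint 5: bytes[8:11] = A1 F3 35 -> value 883105 (3 byte(s))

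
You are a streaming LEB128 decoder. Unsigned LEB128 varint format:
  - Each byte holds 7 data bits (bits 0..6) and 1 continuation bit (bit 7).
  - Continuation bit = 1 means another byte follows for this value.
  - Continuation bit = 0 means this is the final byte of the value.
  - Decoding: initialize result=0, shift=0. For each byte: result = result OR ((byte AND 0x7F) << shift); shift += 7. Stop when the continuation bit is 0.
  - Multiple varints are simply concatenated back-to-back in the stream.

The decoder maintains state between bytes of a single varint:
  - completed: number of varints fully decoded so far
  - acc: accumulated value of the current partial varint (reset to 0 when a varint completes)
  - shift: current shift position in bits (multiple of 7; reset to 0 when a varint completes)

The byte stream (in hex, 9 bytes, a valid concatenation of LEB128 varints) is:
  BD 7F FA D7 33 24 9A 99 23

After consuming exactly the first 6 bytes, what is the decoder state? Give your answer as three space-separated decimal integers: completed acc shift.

Answer: 3 0 0

Derivation:
byte[0]=0xBD cont=1 payload=0x3D: acc |= 61<<0 -> completed=0 acc=61 shift=7
byte[1]=0x7F cont=0 payload=0x7F: varint #1 complete (value=16317); reset -> completed=1 acc=0 shift=0
byte[2]=0xFA cont=1 payload=0x7A: acc |= 122<<0 -> completed=1 acc=122 shift=7
byte[3]=0xD7 cont=1 payload=0x57: acc |= 87<<7 -> completed=1 acc=11258 shift=14
byte[4]=0x33 cont=0 payload=0x33: varint #2 complete (value=846842); reset -> completed=2 acc=0 shift=0
byte[5]=0x24 cont=0 payload=0x24: varint #3 complete (value=36); reset -> completed=3 acc=0 shift=0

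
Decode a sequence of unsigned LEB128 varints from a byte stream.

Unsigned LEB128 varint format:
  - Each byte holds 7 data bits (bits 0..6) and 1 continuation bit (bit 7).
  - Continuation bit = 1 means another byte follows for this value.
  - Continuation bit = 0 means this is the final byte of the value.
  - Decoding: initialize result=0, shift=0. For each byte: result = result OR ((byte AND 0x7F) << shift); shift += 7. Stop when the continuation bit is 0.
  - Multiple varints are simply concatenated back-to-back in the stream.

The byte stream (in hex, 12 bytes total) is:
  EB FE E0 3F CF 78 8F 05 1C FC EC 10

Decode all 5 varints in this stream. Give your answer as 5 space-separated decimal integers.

  byte[0]=0xEB cont=1 payload=0x6B=107: acc |= 107<<0 -> acc=107 shift=7
  byte[1]=0xFE cont=1 payload=0x7E=126: acc |= 126<<7 -> acc=16235 shift=14
  byte[2]=0xE0 cont=1 payload=0x60=96: acc |= 96<<14 -> acc=1589099 shift=21
  byte[3]=0x3F cont=0 payload=0x3F=63: acc |= 63<<21 -> acc=133709675 shift=28 [end]
Varint 1: bytes[0:4] = EB FE E0 3F -> value 133709675 (4 byte(s))
  byte[4]=0xCF cont=1 payload=0x4F=79: acc |= 79<<0 -> acc=79 shift=7
  byte[5]=0x78 cont=0 payload=0x78=120: acc |= 120<<7 -> acc=15439 shift=14 [end]
Varint 2: bytes[4:6] = CF 78 -> value 15439 (2 byte(s))
  byte[6]=0x8F cont=1 payload=0x0F=15: acc |= 15<<0 -> acc=15 shift=7
  byte[7]=0x05 cont=0 payload=0x05=5: acc |= 5<<7 -> acc=655 shift=14 [end]
Varint 3: bytes[6:8] = 8F 05 -> value 655 (2 byte(s))
  byte[8]=0x1C cont=0 payload=0x1C=28: acc |= 28<<0 -> acc=28 shift=7 [end]
Varint 4: bytes[8:9] = 1C -> value 28 (1 byte(s))
  byte[9]=0xFC cont=1 payload=0x7C=124: acc |= 124<<0 -> acc=124 shift=7
  byte[10]=0xEC cont=1 payload=0x6C=108: acc |= 108<<7 -> acc=13948 shift=14
  byte[11]=0x10 cont=0 payload=0x10=16: acc |= 16<<14 -> acc=276092 shift=21 [end]
Varint 5: bytes[9:12] = FC EC 10 -> value 276092 (3 byte(s))

Answer: 133709675 15439 655 28 276092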